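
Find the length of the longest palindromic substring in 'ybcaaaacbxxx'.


Scanning 'ybcaaaacbxxx' for palindromic substrings.
Substring at positions 1-8: 'bcaaaacb'.
Check: reverse('bcaaaacb') = 'bcaaaacb' -> palindrome confirmed.
Neighbouring characters ('y' / 'x') break symmetry, so it cannot extend further.
No longer palindromic substring exists; longest length = 8

8


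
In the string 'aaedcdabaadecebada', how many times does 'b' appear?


Scanning 'aaedcdabaadecebada' for 'b':
  Position 7: 'b' -> MATCH (count: 1)
  Position 14: 'b' -> MATCH (count: 2)
Total occurrences of 'b': 2

2


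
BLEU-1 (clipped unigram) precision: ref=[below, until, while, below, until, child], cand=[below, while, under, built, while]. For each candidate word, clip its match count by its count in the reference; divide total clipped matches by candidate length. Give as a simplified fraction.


Reference word counts: {'below': 2, 'child': 1, 'until': 2, 'while': 1}
Checking each candidate word (with clipping):
  'below' -> in reference (ref count 2, used 1/2) -> match (matches: 1)
  'while' -> in reference (ref count 1, used 1/1) -> match (matches: 2)
  'under' -> not in reference -> no match (matches: 2)
  'built' -> not in reference -> no match (matches: 2)
  'while' -> ref count 1 already used up (1/1) -> clipped, no match (matches: 2)
Clipped matches: 2, Candidate length: 5
Precision = 2/5

2/5


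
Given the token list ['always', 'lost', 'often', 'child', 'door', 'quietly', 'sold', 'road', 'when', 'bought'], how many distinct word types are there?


Listing all tokens and tracking unique types:
  Token 1: 'always' -> NEW (unique so far: 1)
  Token 2: 'lost' -> NEW (unique so far: 2)
  Token 3: 'often' -> NEW (unique so far: 3)
  Token 4: 'child' -> NEW (unique so far: 4)
  Token 5: 'door' -> NEW (unique so far: 5)
  Token 6: 'quietly' -> NEW (unique so far: 6)
  Token 7: 'sold' -> NEW (unique so far: 7)
  Token 8: 'road' -> NEW (unique so far: 8)
  Token 9: 'when' -> NEW (unique so far: 9)
  Token 10: 'bought' -> NEW (unique so far: 10)
Unique types: ('always', 'bought', 'child', 'door', 'lost', 'often', 'quietly', 'road', 'sold', 'when')
Vocabulary size: 10

10


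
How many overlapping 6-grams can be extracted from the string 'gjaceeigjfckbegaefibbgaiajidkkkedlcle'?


String 'gjaceeigjfckbegaefibbgaiajidkkkedlcle' has length L = 37.
Number of overlapping n-grams = L - n + 1
Substituting: 37 - 6 + 1 = 32

32


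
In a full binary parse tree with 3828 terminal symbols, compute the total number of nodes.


Leaf nodes (terminals): 3828
Internal nodes = n - 1 = 3828 - 1 = 3827
Total = leaves + internal = 3828 + 3827 = 7655

7655


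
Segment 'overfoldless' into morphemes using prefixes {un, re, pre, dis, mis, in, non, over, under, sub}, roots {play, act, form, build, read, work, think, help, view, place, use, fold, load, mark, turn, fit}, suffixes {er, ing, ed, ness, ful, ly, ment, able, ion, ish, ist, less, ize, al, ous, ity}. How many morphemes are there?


Segmenting 'overfoldless' against the inventory:
  'over' -> prefix (morpheme 1)
  'fold' -> root (morpheme 2)
  'less' -> suffix (morpheme 3)
Total morphemes: 3

3


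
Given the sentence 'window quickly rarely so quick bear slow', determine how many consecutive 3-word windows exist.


Word trigrams from [7] words:
  Trigram 1: (window quickly rarely)
  Trigram 2: (quickly rarely so)
  Trigram 3: (rarely so quick)
  Trigram 4: (so quick bear)
  Trigram 5: (quick bear slow)
Total word trigrams: 7 - 2 = 5

5


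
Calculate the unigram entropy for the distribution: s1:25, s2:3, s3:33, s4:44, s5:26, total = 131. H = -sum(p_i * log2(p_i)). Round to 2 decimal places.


Computing entropy H = -sum(p_i * log2(p_i)):
  s1: p = 25/131 = 0.1908, -p*log2(p) = 0.4560
  s2: p = 3/131 = 0.0229, -p*log2(p) = 0.1248
  s3: p = 33/131 = 0.2519, -p*log2(p) = 0.5011
  s4: p = 44/131 = 0.3359, -p*log2(p) = 0.5287
  s5: p = 26/131 = 0.1985, -p*log2(p) = 0.4630
H = sum of terms = 2.0736
Rounded to 2 decimals: 2.07

2.07


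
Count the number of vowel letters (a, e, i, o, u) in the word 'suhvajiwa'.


Scanning each character of 'suhvajiwa':
  Position 1: 's' -> consonant (running count: 0)
  Position 2: 'u' -> vowel (running count: 1)
  Position 3: 'h' -> consonant (running count: 1)
  Position 4: 'v' -> consonant (running count: 1)
  Position 5: 'a' -> vowel (running count: 2)
  Position 6: 'j' -> consonant (running count: 2)
  Position 7: 'i' -> vowel (running count: 3)
  Position 8: 'w' -> consonant (running count: 3)
  Position 9: 'a' -> vowel (running count: 4)
Total vowels: 4

4


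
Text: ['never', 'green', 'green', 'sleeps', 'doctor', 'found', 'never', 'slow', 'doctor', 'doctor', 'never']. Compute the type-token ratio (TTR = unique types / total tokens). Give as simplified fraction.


Tokens: 11
Unique types: ('doctor', 'found', 'green', 'never', 'sleeps', 'slow') = 6
TTR = 6/11
Already in lowest terms.

6/11


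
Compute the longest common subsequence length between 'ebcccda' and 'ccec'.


DP table for LCS of 'ebcccda' and 'ccec':
       c  c  e  c
    0  0  0  0  0
  e 0  0  0  1  1
  b 0  0  0  1  1
  c 0  1  1  1  2
  c 0  1  2  2  2
  c 0  1  2  2  3
  d 0  1  2  2  3
  a 0  1  2  2  3
LCS: 'ccc'
LCS length = 3

3


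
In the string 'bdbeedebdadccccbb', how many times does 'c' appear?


Scanning 'bdbeedebdadccccbb' for 'c':
  Position 11: 'c' -> MATCH (count: 1)
  Position 12: 'c' -> MATCH (count: 2)
  Position 13: 'c' -> MATCH (count: 3)
  Position 14: 'c' -> MATCH (count: 4)
Total occurrences of 'c': 4

4


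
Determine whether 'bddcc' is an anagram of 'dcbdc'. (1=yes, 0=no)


Sort characters of 'bddcc': 'bccdd'
Sort characters of 'dcbdc': 'bccdd'
Sorted forms match -> they ARE anagrams
Result: 1

1


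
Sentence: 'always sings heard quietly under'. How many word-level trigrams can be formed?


Word trigrams from [5] words:
  Trigram 1: (always sings heard)
  Trigram 2: (sings heard quietly)
  Trigram 3: (heard quietly under)
Total word trigrams: 5 - 2 = 3

3


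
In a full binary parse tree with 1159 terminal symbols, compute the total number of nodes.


Leaf nodes (terminals): 1159
Internal nodes = n - 1 = 1159 - 1 = 1158
Total = leaves + internal = 1159 + 1158 = 2317

2317


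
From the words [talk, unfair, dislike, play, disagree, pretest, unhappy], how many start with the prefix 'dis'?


Checking each word for prefix 'dis':
  'talk' -> no (count: 0)
  'unfair' -> no (count: 0)
  'dislike' -> YES, starts with 'dis' (count: 1)
  'play' -> no (count: 1)
  'disagree' -> YES, starts with 'dis' (count: 2)
  'pretest' -> no (count: 2)
  'unhappy' -> no (count: 2)
Total with prefix 'dis': 2

2


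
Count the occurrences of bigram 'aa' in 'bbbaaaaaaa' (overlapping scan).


Scanning 'bbbaaaaaaa' for bigram 'aa':
  Position 0: 'bb' -> no
  Position 1: 'bb' -> no
  Position 2: 'ba' -> no
  Position 3: 'aa' -> MATCH
  Position 4: 'aa' -> MATCH
  Position 5: 'aa' -> MATCH
  Position 6: 'aa' -> MATCH
  Position 7: 'aa' -> MATCH
  Position 8: 'aa' -> MATCH
Total matches: 6

6


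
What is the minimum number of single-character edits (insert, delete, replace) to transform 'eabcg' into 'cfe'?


Building DP table for s1='eabcg' (len 5) and s2='cfe' (len 3):
       c  f  e
    0  1  2  3
  e 1  1  2  2
  a 2  2  2  3
  b 3  3  3  3
  c 4  3  4  4
  g 5  4  4  5
Edit distance = dp[5][3] = 5

5


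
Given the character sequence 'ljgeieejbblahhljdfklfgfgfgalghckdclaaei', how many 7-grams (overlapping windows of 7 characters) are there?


String 'ljgeieejbblahhljdfklfgfgfgalghckdclaaei' has length L = 39.
Number of overlapping n-grams = L - n + 1
Substituting: 39 - 7 + 1 = 33

33


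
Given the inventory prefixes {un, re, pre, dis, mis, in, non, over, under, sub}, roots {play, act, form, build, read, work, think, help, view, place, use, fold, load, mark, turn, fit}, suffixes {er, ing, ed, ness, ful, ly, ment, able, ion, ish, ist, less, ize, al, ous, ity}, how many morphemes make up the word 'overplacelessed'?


Segmenting 'overplacelessed' against the inventory:
  'over' -> prefix (morpheme 1)
  'place' -> root (morpheme 2)
  'less' -> suffix (morpheme 3)
  'ed' -> suffix (morpheme 4)
Total morphemes: 4

4


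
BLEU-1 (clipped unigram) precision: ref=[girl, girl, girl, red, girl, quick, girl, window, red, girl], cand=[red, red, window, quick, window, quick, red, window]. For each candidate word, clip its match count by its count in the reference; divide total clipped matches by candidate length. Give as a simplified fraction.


Reference word counts: {'girl': 6, 'quick': 1, 'red': 2, 'window': 1}
Checking each candidate word (with clipping):
  'red' -> in reference (ref count 2, used 1/2) -> match (matches: 1)
  'red' -> in reference (ref count 2, used 2/2) -> match (matches: 2)
  'window' -> in reference (ref count 1, used 1/1) -> match (matches: 3)
  'quick' -> in reference (ref count 1, used 1/1) -> match (matches: 4)
  'window' -> ref count 1 already used up (1/1) -> clipped, no match (matches: 4)
  'quick' -> ref count 1 already used up (1/1) -> clipped, no match (matches: 4)
  'red' -> ref count 2 already used up (2/2) -> clipped, no match (matches: 4)
  'window' -> ref count 1 already used up (1/1) -> clipped, no match (matches: 4)
Clipped matches: 4, Candidate length: 8
Precision = 4/8 = 1/2

1/2


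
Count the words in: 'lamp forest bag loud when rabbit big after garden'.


Counting words by splitting on spaces:
  Word 1: 'lamp'
  Word 2: 'forest'
  Word 3: 'bag'
  Word 4: 'loud'
  Word 5: 'when'
  Word 6: 'rabbit'
  Word 7: 'big'
  Word 8: 'after'
  Word 9: 'garden'
Total words: 9

9


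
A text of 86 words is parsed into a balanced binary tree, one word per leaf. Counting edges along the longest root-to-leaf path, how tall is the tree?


In a balanced binary tree with n leaves the deepest leaf is ceil(log2(n)) edges below the root.
log2(86) = 6.4263
ceil(6.4263) = 7
height (edges) = 7

7


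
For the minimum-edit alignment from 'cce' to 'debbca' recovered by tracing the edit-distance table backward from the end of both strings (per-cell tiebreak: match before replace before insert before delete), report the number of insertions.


Edit distance = 5. Backtracking from cell (3, 6) with preference match > replace > insert > delete,
then listing the resulting alignment 'cce' -> 'debbca' left to right:
  Step 1: insert 'd' [insertion #1]
  Step 2: insert 'e' [insertion #2]
  Step 3: insert 'b' [insertion #3]
  Step 4: replace c->b
  Step 5: keep 'c'
  Step 6: replace e->a
Total insertions: 3

3


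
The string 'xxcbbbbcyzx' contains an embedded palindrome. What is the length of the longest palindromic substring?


Scanning 'xxcbbbbcyzx' for palindromic substrings.
Substring at positions 2-7: 'cbbbbc'.
Check: reverse('cbbbbc') = 'cbbbbc' -> palindrome confirmed.
Neighbouring characters ('x' / 'y') break symmetry, so it cannot extend further.
No longer palindromic substring exists; longest length = 6

6


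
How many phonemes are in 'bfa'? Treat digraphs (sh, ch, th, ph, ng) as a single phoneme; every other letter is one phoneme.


Parsing 'bfa' greedily, digraphs first:
  'b' -> consonant phoneme (phonemes so far: 1)
  'f' -> consonant phoneme (phonemes so far: 2)
  'a' -> vowel phoneme (phonemes so far: 3)
Total phonemes: 3

3


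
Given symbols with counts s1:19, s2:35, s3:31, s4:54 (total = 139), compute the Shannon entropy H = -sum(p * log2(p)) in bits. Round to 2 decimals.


Computing entropy H = -sum(p_i * log2(p_i)):
  s1: p = 19/139 = 0.1367, -p*log2(p) = 0.3924
  s2: p = 35/139 = 0.2518, -p*log2(p) = 0.5010
  s3: p = 31/139 = 0.2230, -p*log2(p) = 0.4828
  s4: p = 54/139 = 0.3885, -p*log2(p) = 0.5299
H = sum of terms = 1.9061
Rounded to 2 decimals: 1.91

1.91


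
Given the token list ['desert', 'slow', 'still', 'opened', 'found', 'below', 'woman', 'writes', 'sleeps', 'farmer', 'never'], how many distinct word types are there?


Listing all tokens and tracking unique types:
  Token 1: 'desert' -> NEW (unique so far: 1)
  Token 2: 'slow' -> NEW (unique so far: 2)
  Token 3: 'still' -> NEW (unique so far: 3)
  Token 4: 'opened' -> NEW (unique so far: 4)
  Token 5: 'found' -> NEW (unique so far: 5)
  Token 6: 'below' -> NEW (unique so far: 6)
  Token 7: 'woman' -> NEW (unique so far: 7)
  Token 8: 'writes' -> NEW (unique so far: 8)
  Token 9: 'sleeps' -> NEW (unique so far: 9)
  Token 10: 'farmer' -> NEW (unique so far: 10)
  Token 11: 'never' -> NEW (unique so far: 11)
Unique types: ('below', 'desert', 'farmer', 'found', 'never', 'opened', 'sleeps', 'slow', 'still', 'woman', 'writes')
Vocabulary size: 11

11


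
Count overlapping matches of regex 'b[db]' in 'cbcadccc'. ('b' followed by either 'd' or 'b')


Pattern: b[db] means 'b' followed by either 'd' or 'b'.
Scanning 'cbcadccc' position-by-position:
  Pos 0: window 'cb' -> no
  Pos 1: window 'bc' -> no
  Pos 2: window 'ca' -> no
  Pos 3: window 'ad' -> no
  Pos 4: window 'dc' -> no
  Pos 5: window 'cc' -> no
  Pos 6: window 'cc' -> no
  Pos 7: window 'c' -> no
Total matches: 0

0


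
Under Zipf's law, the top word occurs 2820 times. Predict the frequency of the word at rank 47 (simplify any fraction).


Zipf's law: freq(rank) = f1 / rank
f1 = 2820, rank = 47
freq = 2820 / 47
= 60

60


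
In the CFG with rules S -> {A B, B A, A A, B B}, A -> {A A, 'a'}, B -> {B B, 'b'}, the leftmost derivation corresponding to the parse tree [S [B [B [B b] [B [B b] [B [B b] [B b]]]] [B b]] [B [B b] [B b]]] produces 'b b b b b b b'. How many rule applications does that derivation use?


Every bracketed nonterminal node [X ...] in the tree is produced by exactly one rule application.
Reading the tree off as a leftmost derivation:
  Step 1: S  =>  B B   (applied S -> B B)
  Step 2: B B  =>  B B B   (applied B -> B B)
  Step 3: B B B  =>  B B B B   (applied B -> B B)
  Step 4: B B B B  =>  b B B B   (applied B -> b)
  Step 5: b B B B  =>  b B B B B   (applied B -> B B)
  Step 6: b B B B B  =>  b b B B B   (applied B -> b)
  Step 7: b b B B B  =>  b b B B B B   (applied B -> B B)
  Step 8: b b B B B B  =>  b b b B B B   (applied B -> b)
  Step 9: b b b B B B  =>  b b b b B B   (applied B -> b)
  Step 10: b b b b B B  =>  b b b b b B   (applied B -> b)
  Step 11: b b b b b B  =>  b b b b b B B   (applied B -> B B)
  Step 12: b b b b b B B  =>  b b b b b b B   (applied B -> b)
  Step 13: b b b b b b B  =>  b b b b b b b   (applied B -> b)
Final yield: b b b b b b b
Total rewrite steps: 13

13


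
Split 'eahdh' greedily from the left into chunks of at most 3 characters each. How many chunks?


'eahdh' has 5 characters.
Chunking with max size 3:
  Chunk 1: 'eah' (positions 0-2)
  Chunk 2: 'dh' (positions 3-4)
Total chunks: ceil(5 / 3) = 2

2


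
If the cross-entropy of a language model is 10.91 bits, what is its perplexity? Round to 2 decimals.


Perplexity formula: PP = 2^H
H = 10.91
PP = 2^10.91
Decompose: 2^10.91 = 2^10 * 2^0.91
2^10 = 1024, 2^0.91 ~ 1.8790455
PP ~ 1024 * 1.8790455 = 1924.1425920
Rounded to 2 decimals: 1924.14

1924.14


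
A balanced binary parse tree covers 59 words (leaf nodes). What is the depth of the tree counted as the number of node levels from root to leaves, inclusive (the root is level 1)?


In a balanced binary tree with n leaves the deepest leaf is ceil(log2(n)) edges below the root,
so counting node levels inclusive of root and leaves gives ceil(log2(n)) + 1 levels.
log2(59) = 5.8826
ceil(5.8826) = 6
levels = 6 + 1 = 7

7


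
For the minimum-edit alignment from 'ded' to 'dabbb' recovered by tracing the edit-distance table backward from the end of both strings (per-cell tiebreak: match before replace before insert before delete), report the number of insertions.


Edit distance = 4. Backtracking from cell (3, 5) with preference match > replace > insert > delete,
then listing the resulting alignment 'ded' -> 'dabbb' left to right:
  Step 1: keep 'd'
  Step 2: insert 'a' [insertion #1]
  Step 3: insert 'b' [insertion #2]
  Step 4: replace e->b
  Step 5: replace d->b
Total insertions: 2

2


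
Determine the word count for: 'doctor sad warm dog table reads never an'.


Counting words by splitting on spaces:
  Word 1: 'doctor'
  Word 2: 'sad'
  Word 3: 'warm'
  Word 4: 'dog'
  Word 5: 'table'
  Word 6: 'reads'
  Word 7: 'never'
  Word 8: 'an'
Total words: 8

8


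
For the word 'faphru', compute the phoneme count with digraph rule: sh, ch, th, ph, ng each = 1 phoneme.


Parsing 'faphru' greedily, digraphs first:
  'f' -> consonant phoneme (phonemes so far: 1)
  'a' -> vowel phoneme (phonemes so far: 2)
  'ph' -> digraph (1 consonant phoneme) (phonemes so far: 3)
  'r' -> consonant phoneme (phonemes so far: 4)
  'u' -> vowel phoneme (phonemes so far: 5)
Total phonemes: 5

5


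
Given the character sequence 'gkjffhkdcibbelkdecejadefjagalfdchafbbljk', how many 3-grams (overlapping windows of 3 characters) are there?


String 'gkjffhkdcibbelkdecejadefjagalfdchafbbljk' has length L = 40.
Number of overlapping n-grams = L - n + 1
Substituting: 40 - 3 + 1 = 38

38


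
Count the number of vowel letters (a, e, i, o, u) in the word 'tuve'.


Scanning each character of 'tuve':
  Position 1: 't' -> consonant (running count: 0)
  Position 2: 'u' -> vowel (running count: 1)
  Position 3: 'v' -> consonant (running count: 1)
  Position 4: 'e' -> vowel (running count: 2)
Total vowels: 2

2


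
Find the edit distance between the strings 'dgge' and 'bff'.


Building DP table for s1='dgge' (len 4) and s2='bff' (len 3):
       b  f  f
    0  1  2  3
  d 1  1  2  3
  g 2  2  2  3
  g 3  3  3  3
  e 4  4  4  4
Edit distance = dp[4][3] = 4

4


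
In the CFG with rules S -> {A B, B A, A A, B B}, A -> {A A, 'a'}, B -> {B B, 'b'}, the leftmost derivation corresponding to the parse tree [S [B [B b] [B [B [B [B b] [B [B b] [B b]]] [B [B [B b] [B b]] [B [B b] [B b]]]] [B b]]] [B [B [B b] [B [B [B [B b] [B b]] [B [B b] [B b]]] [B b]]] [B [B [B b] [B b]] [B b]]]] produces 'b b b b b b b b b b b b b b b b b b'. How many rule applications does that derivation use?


Every bracketed nonterminal node [X ...] in the tree is produced by exactly one rule application.
Reading the tree off as a leftmost derivation:
  Step 1: S  =>  B B   (applied S -> B B)
  Step 2: B B  =>  B B B   (applied B -> B B)
  Step 3: B B B  =>  b B B   (applied B -> b)
  Step 4: b B B  =>  b B B B   (applied B -> B B)
  Step 5: b B B B  =>  b B B B B   (applied B -> B B)
  Step 6: b B B B B  =>  b B B B B B   (applied B -> B B)
  Step 7: b B B B B B  =>  b b B B B B   (applied B -> b)
  Step 8: b b B B B B  =>  b b B B B B B   (applied B -> B B)
  Step 9: b b B B B B B  =>  b b b B B B B   (applied B -> b)
  Step 10: b b b B B B B  =>  b b b b B B B   (applied B -> b)
  Step 11: b b b b B B B  =>  b b b b B B B B   (applied B -> B B)
  Step 12: b b b b B B B B  =>  b b b b B B B B B   (applied B -> B B)
  Step 13: b b b b B B B B B  =>  b b b b b B B B B   (applied B -> b)
  Step 14: b b b b b B B B B  =>  b b b b b b B B B   (applied B -> b)
  Step 15: b b b b b b B B B  =>  b b b b b b B B B B   (applied B -> B B)
  Step 16: b b b b b b B B B B  =>  b b b b b b b B B B   (applied B -> b)
  Step 17: b b b b b b b B B B  =>  b b b b b b b b B B   (applied B -> b)
  Step 18: b b b b b b b b B B  =>  b b b b b b b b b B   (applied B -> b)
  Step 19: b b b b b b b b b B  =>  b b b b b b b b b B B   (applied B -> B B)
  Step 20: b b b b b b b b b B B  =>  b b b b b b b b b B B B   (applied B -> B B)
  Step 21: b b b b b b b b b B B B  =>  b b b b b b b b b b B B   (applied B -> b)
  Step 22: b b b b b b b b b b B B  =>  b b b b b b b b b b B B B   (applied B -> B B)
  Step 23: b b b b b b b b b b B B B  =>  b b b b b b b b b b B B B B   (applied B -> B B)
  Step 24: b b b b b b b b b b B B B B  =>  b b b b b b b b b b B B B B B   (applied B -> B B)
  Step 25: b b b b b b b b b b B B B B B  =>  b b b b b b b b b b b B B B B   (applied B -> b)
  Step 26: b b b b b b b b b b b B B B B  =>  b b b b b b b b b b b b B B B   (applied B -> b)
  Step 27: b b b b b b b b b b b b B B B  =>  b b b b b b b b b b b b B B B B   (applied B -> B B)
  Step 28: b b b b b b b b b b b b B B B B  =>  b b b b b b b b b b b b b B B B   (applied B -> b)
  Step 29: b b b b b b b b b b b b b B B B  =>  b b b b b b b b b b b b b b B B   (applied B -> b)
  Step 30: b b b b b b b b b b b b b b B B  =>  b b b b b b b b b b b b b b b B   (applied B -> b)
  Step 31: b b b b b b b b b b b b b b b B  =>  b b b b b b b b b b b b b b b B B   (applied B -> B B)
  Step 32: b b b b b b b b b b b b b b b B B  =>  b b b b b b b b b b b b b b b B B B   (applied B -> B B)
  Step 33: b b b b b b b b b b b b b b b B B B  =>  b b b b b b b b b b b b b b b b B B   (applied B -> b)
  Step 34: b b b b b b b b b b b b b b b b B B  =>  b b b b b b b b b b b b b b b b b B   (applied B -> b)
  Step 35: b b b b b b b b b b b b b b b b b B  =>  b b b b b b b b b b b b b b b b b b   (applied B -> b)
Final yield: b b b b b b b b b b b b b b b b b b
Total rewrite steps: 35

35


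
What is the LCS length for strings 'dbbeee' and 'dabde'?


DP table for LCS of 'dbbeee' and 'dabde':
       d  a  b  d  e
    0  0  0  0  0  0
  d 0  1  1  1  1  1
  b 0  1  1  2  2  2
  b 0  1  1  2  2  2
  e 0  1  1  2  2  3
  e 0  1  1  2  2  3
  e 0  1  1  2  2  3
LCS: 'dbe'
LCS length = 3

3


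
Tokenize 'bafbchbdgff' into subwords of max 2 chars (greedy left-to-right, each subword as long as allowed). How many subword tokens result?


'bafbchbdgff' has 11 characters.
Chunking with max size 2:
  Chunk 1: 'ba' (positions 0-1)
  Chunk 2: 'fb' (positions 2-3)
  Chunk 3: 'ch' (positions 4-5)
  Chunk 4: 'bd' (positions 6-7)
  Chunk 5: 'gf' (positions 8-9)
  Chunk 6: 'f' (positions 10-10)
Total chunks: ceil(11 / 2) = 6

6


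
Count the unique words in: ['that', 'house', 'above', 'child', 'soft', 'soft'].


Listing all tokens and tracking unique types:
  Token 1: 'that' -> NEW (unique so far: 1)
  Token 2: 'house' -> NEW (unique so far: 2)
  Token 3: 'above' -> NEW (unique so far: 3)
  Token 4: 'child' -> NEW (unique so far: 4)
  Token 5: 'soft' -> NEW (unique so far: 5)
  Token 6: 'soft' -> duplicate (unique so far: 5)
Unique types: ('above', 'child', 'house', 'soft', 'that')
Vocabulary size: 5

5


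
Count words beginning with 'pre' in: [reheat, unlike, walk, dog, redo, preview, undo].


Checking each word for prefix 'pre':
  'reheat' -> no (count: 0)
  'unlike' -> no (count: 0)
  'walk' -> no (count: 0)
  'dog' -> no (count: 0)
  'redo' -> no (count: 0)
  'preview' -> YES, starts with 'pre' (count: 1)
  'undo' -> no (count: 1)
Total with prefix 'pre': 1

1


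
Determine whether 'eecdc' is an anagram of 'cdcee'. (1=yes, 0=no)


Sort characters of 'eecdc': 'ccdee'
Sort characters of 'cdcee': 'ccdee'
Sorted forms match -> they ARE anagrams
Result: 1

1


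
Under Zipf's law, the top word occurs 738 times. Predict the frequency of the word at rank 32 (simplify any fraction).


Zipf's law: freq(rank) = f1 / rank
f1 = 738, rank = 32
freq = 738 / 32
GCD(738, 32) = 2
Simplified: 369/16

369/16


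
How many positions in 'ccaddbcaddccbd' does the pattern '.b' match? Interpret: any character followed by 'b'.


Pattern: .b means any character followed by 'b'.
Scanning 'ccaddbcaddccbd' position-by-position:
  Pos 0: window 'cc' -> no
  Pos 1: window 'ca' -> no
  Pos 2: window 'ad' -> no
  Pos 3: window 'dd' -> no
  Pos 4: window 'db' -> MATCH
  Pos 5: window 'bc' -> no
  Pos 6: window 'ca' -> no
  Pos 7: window 'ad' -> no
  Pos 8: window 'dd' -> no
  Pos 9: window 'dc' -> no
  Pos 10: window 'cc' -> no
  Pos 11: window 'cb' -> MATCH
  Pos 12: window 'bd' -> no
  Pos 13: window 'd' -> no
Total matches: 2

2


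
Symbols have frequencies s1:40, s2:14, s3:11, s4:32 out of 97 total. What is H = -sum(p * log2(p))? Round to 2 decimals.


Computing entropy H = -sum(p_i * log2(p_i)):
  s1: p = 40/97 = 0.4124, -p*log2(p) = 0.5270
  s2: p = 14/97 = 0.1443, -p*log2(p) = 0.4030
  s3: p = 11/97 = 0.1134, -p*log2(p) = 0.3561
  s4: p = 32/97 = 0.3299, -p*log2(p) = 0.5278
H = sum of terms = 1.8139
Rounded to 2 decimals: 1.81

1.81


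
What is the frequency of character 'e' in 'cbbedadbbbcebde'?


Scanning 'cbbedadbbbcebde' for 'e':
  Position 3: 'e' -> MATCH (count: 1)
  Position 11: 'e' -> MATCH (count: 2)
  Position 14: 'e' -> MATCH (count: 3)
Total occurrences of 'e': 3

3


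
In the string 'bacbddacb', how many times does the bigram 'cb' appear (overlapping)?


Scanning 'bacbddacb' for bigram 'cb':
  Position 0: 'ba' -> no
  Position 1: 'ac' -> no
  Position 2: 'cb' -> MATCH
  Position 3: 'bd' -> no
  Position 4: 'dd' -> no
  Position 5: 'da' -> no
  Position 6: 'ac' -> no
  Position 7: 'cb' -> MATCH
Total matches: 2

2


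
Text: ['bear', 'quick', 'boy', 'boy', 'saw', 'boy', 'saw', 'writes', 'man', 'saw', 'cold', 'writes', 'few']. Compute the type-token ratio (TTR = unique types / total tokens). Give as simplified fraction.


Tokens: 13
Unique types: ('bear', 'boy', 'cold', 'few', 'man', 'quick', 'saw', 'writes') = 8
TTR = 8/13
Already in lowest terms.

8/13


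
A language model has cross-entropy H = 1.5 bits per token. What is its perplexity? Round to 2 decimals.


Perplexity formula: PP = 2^H
H = 1.5
PP = 2^1.5
Decompose: 2^1.5 = 2^1 * 2^0.5 = 2^1 * sqrt(2)
2^1 = 2, sqrt(2) ~ 1.4142136
PP ~ 2 * 1.4142136 = 2.8284272
Rounded to 2 decimals: 2.83

2.83


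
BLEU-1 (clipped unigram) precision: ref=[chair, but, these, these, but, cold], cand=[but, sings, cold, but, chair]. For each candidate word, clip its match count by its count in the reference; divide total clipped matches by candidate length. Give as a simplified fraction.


Reference word counts: {'but': 2, 'chair': 1, 'cold': 1, 'these': 2}
Checking each candidate word (with clipping):
  'but' -> in reference (ref count 2, used 1/2) -> match (matches: 1)
  'sings' -> not in reference -> no match (matches: 1)
  'cold' -> in reference (ref count 1, used 1/1) -> match (matches: 2)
  'but' -> in reference (ref count 2, used 2/2) -> match (matches: 3)
  'chair' -> in reference (ref count 1, used 1/1) -> match (matches: 4)
Clipped matches: 4, Candidate length: 5
Precision = 4/5

4/5


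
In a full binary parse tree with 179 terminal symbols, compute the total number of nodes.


Leaf nodes (terminals): 179
Internal nodes = n - 1 = 179 - 1 = 178
Total = leaves + internal = 179 + 178 = 357

357


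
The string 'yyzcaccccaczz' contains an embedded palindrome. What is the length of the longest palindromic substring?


Scanning 'yyzcaccccaczz' for palindromic substrings.
Substring at positions 2-11: 'zcaccccacz'.
Check: reverse('zcaccccacz') = 'zcaccccacz' -> palindrome confirmed.
Neighbouring characters ('y' / 'z') break symmetry, so it cannot extend further.
No longer palindromic substring exists; longest length = 10

10


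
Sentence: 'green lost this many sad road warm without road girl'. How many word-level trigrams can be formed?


Word trigrams from [10] words:
  Trigram 1: (green lost this)
  Trigram 2: (lost this many)
  Trigram 3: (this many sad)
  Trigram 4: (many sad road)
  Trigram 5: (sad road warm)
  Trigram 6: (road warm without)
  Trigram 7: (warm without road)
  Trigram 8: (without road girl)
Total word trigrams: 10 - 2 = 8

8


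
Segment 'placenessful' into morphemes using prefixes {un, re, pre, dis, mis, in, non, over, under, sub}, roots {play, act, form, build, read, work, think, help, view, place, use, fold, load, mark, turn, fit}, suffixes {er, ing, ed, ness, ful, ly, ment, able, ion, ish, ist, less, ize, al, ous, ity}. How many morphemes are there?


Segmenting 'placenessful' against the inventory:
  'place' -> root (morpheme 1)
  'ness' -> suffix (morpheme 2)
  'ful' -> suffix (morpheme 3)
Total morphemes: 3

3


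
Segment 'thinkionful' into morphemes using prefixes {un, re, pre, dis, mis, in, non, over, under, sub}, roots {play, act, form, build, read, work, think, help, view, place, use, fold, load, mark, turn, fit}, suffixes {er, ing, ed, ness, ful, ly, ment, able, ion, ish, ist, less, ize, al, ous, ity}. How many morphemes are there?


Segmenting 'thinkionful' against the inventory:
  'think' -> root (morpheme 1)
  'ion' -> suffix (morpheme 2)
  'ful' -> suffix (morpheme 3)
Total morphemes: 3

3


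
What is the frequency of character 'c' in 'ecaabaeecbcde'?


Scanning 'ecaabaeecbcde' for 'c':
  Position 1: 'c' -> MATCH (count: 1)
  Position 8: 'c' -> MATCH (count: 2)
  Position 10: 'c' -> MATCH (count: 3)
Total occurrences of 'c': 3

3


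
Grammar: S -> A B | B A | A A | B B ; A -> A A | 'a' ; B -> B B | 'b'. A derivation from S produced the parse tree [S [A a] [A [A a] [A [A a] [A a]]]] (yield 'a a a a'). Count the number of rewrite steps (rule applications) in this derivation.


Every bracketed nonterminal node [X ...] in the tree is produced by exactly one rule application.
Reading the tree off as a leftmost derivation:
  Step 1: S  =>  A A   (applied S -> A A)
  Step 2: A A  =>  a A   (applied A -> a)
  Step 3: a A  =>  a A A   (applied A -> A A)
  Step 4: a A A  =>  a a A   (applied A -> a)
  Step 5: a a A  =>  a a A A   (applied A -> A A)
  Step 6: a a A A  =>  a a a A   (applied A -> a)
  Step 7: a a a A  =>  a a a a   (applied A -> a)
Final yield: a a a a
Total rewrite steps: 7

7


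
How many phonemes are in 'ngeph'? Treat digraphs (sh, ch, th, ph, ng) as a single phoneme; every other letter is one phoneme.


Parsing 'ngeph' greedily, digraphs first:
  'ng' -> digraph (1 consonant phoneme) (phonemes so far: 1)
  'e' -> vowel phoneme (phonemes so far: 2)
  'ph' -> digraph (1 consonant phoneme) (phonemes so far: 3)
Total phonemes: 3

3


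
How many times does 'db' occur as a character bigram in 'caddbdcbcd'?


Scanning 'caddbdcbcd' for bigram 'db':
  Position 0: 'ca' -> no
  Position 1: 'ad' -> no
  Position 2: 'dd' -> no
  Position 3: 'db' -> MATCH
  Position 4: 'bd' -> no
  Position 5: 'dc' -> no
  Position 6: 'cb' -> no
  Position 7: 'bc' -> no
  Position 8: 'cd' -> no
Total matches: 1

1


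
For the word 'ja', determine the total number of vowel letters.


Scanning each character of 'ja':
  Position 1: 'j' -> consonant (running count: 0)
  Position 2: 'a' -> vowel (running count: 1)
Total vowels: 1

1


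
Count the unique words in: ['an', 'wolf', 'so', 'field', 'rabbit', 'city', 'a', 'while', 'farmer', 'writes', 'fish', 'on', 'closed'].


Listing all tokens and tracking unique types:
  Token 1: 'an' -> NEW (unique so far: 1)
  Token 2: 'wolf' -> NEW (unique so far: 2)
  Token 3: 'so' -> NEW (unique so far: 3)
  Token 4: 'field' -> NEW (unique so far: 4)
  Token 5: 'rabbit' -> NEW (unique so far: 5)
  Token 6: 'city' -> NEW (unique so far: 6)
  Token 7: 'a' -> NEW (unique so far: 7)
  Token 8: 'while' -> NEW (unique so far: 8)
  Token 9: 'farmer' -> NEW (unique so far: 9)
  Token 10: 'writes' -> NEW (unique so far: 10)
  Token 11: 'fish' -> NEW (unique so far: 11)
  Token 12: 'on' -> NEW (unique so far: 12)
  Token 13: 'closed' -> NEW (unique so far: 13)
Unique types: ('a', 'an', 'city', 'closed', 'farmer', 'field', 'fish', 'on', 'rabbit', 'so', 'while', 'wolf', 'writes')
Vocabulary size: 13

13


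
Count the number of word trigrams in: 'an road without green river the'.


Word trigrams from [6] words:
  Trigram 1: (an road without)
  Trigram 2: (road without green)
  Trigram 3: (without green river)
  Trigram 4: (green river the)
Total word trigrams: 6 - 2 = 4

4


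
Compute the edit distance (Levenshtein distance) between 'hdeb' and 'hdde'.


Building DP table for s1='hdeb' (len 4) and s2='hdde' (len 4):
       h  d  d  e
    0  1  2  3  4
  h 1  0  1  2  3
  d 2  1  0  1  2
  e 3  2  1  1  1
  b 4  3  2  2  2
Edit distance = dp[4][4] = 2

2


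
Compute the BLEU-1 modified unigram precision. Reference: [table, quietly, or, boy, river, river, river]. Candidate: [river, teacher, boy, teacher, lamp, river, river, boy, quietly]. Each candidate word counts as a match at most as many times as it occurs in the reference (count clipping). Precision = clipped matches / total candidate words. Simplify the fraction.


Reference word counts: {'boy': 1, 'or': 1, 'quietly': 1, 'river': 3, 'table': 1}
Checking each candidate word (with clipping):
  'river' -> in reference (ref count 3, used 1/3) -> match (matches: 1)
  'teacher' -> not in reference -> no match (matches: 1)
  'boy' -> in reference (ref count 1, used 1/1) -> match (matches: 2)
  'teacher' -> not in reference -> no match (matches: 2)
  'lamp' -> not in reference -> no match (matches: 2)
  'river' -> in reference (ref count 3, used 2/3) -> match (matches: 3)
  'river' -> in reference (ref count 3, used 3/3) -> match (matches: 4)
  'boy' -> ref count 1 already used up (1/1) -> clipped, no match (matches: 4)
  'quietly' -> in reference (ref count 1, used 1/1) -> match (matches: 5)
Clipped matches: 5, Candidate length: 9
Precision = 5/9

5/9


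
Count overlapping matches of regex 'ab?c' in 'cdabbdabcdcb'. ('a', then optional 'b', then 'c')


Pattern: ab?c means 'a', then optional 'b', then 'c'.
Scanning 'cdabbdabcdcb' position-by-position:
  Pos 0: window 'cda' -> no
  Pos 1: window 'dab' -> no
  Pos 2: window 'abb' -> no
  Pos 3: window 'bbd' -> no
  Pos 4: window 'bda' -> no
  Pos 5: window 'dab' -> no
  Pos 6: window 'abc' -> MATCH
  Pos 7: window 'bcd' -> no
  Pos 8: window 'cdc' -> no
  Pos 9: window 'dcb' -> no
  Pos 10: window 'cb' -> no
  Pos 11: window 'b' -> no
Total matches: 1

1


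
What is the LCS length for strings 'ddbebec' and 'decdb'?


DP table for LCS of 'ddbebec' and 'decdb':
       d  e  c  d  b
    0  0  0  0  0  0
  d 0  1  1  1  1  1
  d 0  1  1  1  2  2
  b 0  1  1  1  2  3
  e 0  1  2  2  2  3
  b 0  1  2  2  2  3
  e 0  1  2  2  2  3
  c 0  1  2  3  3  3
LCS: 'ddb'
LCS length = 3

3


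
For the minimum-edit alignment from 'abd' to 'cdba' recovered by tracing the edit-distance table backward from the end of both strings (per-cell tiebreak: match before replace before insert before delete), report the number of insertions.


Edit distance = 3. Backtracking from cell (3, 4) with preference match > replace > insert > delete,
then listing the resulting alignment 'abd' -> 'cdba' left to right:
  Step 1: insert 'c' [insertion #1]
  Step 2: replace a->d
  Step 3: keep 'b'
  Step 4: replace d->a
Total insertions: 1

1


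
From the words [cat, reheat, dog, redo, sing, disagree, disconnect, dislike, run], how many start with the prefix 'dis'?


Checking each word for prefix 'dis':
  'cat' -> no (count: 0)
  'reheat' -> no (count: 0)
  'dog' -> no (count: 0)
  'redo' -> no (count: 0)
  'sing' -> no (count: 0)
  'disagree' -> YES, starts with 'dis' (count: 1)
  'disconnect' -> YES, starts with 'dis' (count: 2)
  'dislike' -> YES, starts with 'dis' (count: 3)
  'run' -> no (count: 3)
Total with prefix 'dis': 3

3


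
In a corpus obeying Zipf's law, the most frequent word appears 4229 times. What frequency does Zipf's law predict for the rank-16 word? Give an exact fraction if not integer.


Zipf's law: freq(rank) = f1 / rank
f1 = 4229, rank = 16
freq = 4229 / 16
GCD(4229, 16) = 1
Simplified: 4229/16

4229/16


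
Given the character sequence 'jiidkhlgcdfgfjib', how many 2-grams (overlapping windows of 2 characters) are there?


String 'jiidkhlgcdfgfjib' has length L = 16.
Number of overlapping n-grams = L - n + 1
Substituting: 16 - 2 + 1 = 15

15


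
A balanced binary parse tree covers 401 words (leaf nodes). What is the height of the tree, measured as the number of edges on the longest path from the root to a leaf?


In a balanced binary tree with n leaves the deepest leaf is ceil(log2(n)) edges below the root.
log2(401) = 8.6475
ceil(8.6475) = 9
height (edges) = 9

9


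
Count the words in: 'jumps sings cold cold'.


Counting words by splitting on spaces:
  Word 1: 'jumps'
  Word 2: 'sings'
  Word 3: 'cold'
  Word 4: 'cold'
Total words: 4

4


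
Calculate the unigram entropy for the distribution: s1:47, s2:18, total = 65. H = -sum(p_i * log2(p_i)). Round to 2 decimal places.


Computing entropy H = -sum(p_i * log2(p_i)):
  s1: p = 47/65 = 0.7231, -p*log2(p) = 0.3382
  s2: p = 18/65 = 0.2769, -p*log2(p) = 0.5130
H = sum of terms = 0.8512
Rounded to 2 decimals: 0.85

0.85


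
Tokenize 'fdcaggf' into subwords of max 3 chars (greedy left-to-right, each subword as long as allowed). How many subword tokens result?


'fdcaggf' has 7 characters.
Chunking with max size 3:
  Chunk 1: 'fdc' (positions 0-2)
  Chunk 2: 'agg' (positions 3-5)
  Chunk 3: 'f' (positions 6-6)
Total chunks: ceil(7 / 3) = 3

3


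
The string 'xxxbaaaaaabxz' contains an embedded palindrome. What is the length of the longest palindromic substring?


Scanning 'xxxbaaaaaabxz' for palindromic substrings.
Substring at positions 2-11: 'xbaaaaaabx'.
Check: reverse('xbaaaaaabx') = 'xbaaaaaabx' -> palindrome confirmed.
Neighbouring characters ('x' / 'z') break symmetry, so it cannot extend further.
No longer palindromic substring exists; longest length = 10

10


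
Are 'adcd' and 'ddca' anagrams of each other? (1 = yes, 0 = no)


Sort characters of 'adcd': 'acdd'
Sort characters of 'ddca': 'acdd'
Sorted forms match -> they ARE anagrams
Result: 1

1


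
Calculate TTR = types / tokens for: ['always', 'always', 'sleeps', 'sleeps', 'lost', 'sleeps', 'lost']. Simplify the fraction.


Tokens: 7
Unique types: ('always', 'lost', 'sleeps') = 3
TTR = 3/7
Already in lowest terms.

3/7


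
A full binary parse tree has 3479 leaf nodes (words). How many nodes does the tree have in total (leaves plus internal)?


Leaf nodes (terminals): 3479
Internal nodes = n - 1 = 3479 - 1 = 3478
Total = leaves + internal = 3479 + 3478 = 6957

6957


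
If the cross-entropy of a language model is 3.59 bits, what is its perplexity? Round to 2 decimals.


Perplexity formula: PP = 2^H
H = 3.59
PP = 2^3.59
Decompose: 2^3.59 = 2^3 * 2^0.59
2^3 = 8, 2^0.59 ~ 1.5052467
PP ~ 8 * 1.5052467 = 12.0419736
Rounded to 2 decimals: 12.04

12.04


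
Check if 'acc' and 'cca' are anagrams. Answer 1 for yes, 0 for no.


Sort characters of 'acc': 'acc'
Sort characters of 'cca': 'acc'
Sorted forms match -> they ARE anagrams
Result: 1

1


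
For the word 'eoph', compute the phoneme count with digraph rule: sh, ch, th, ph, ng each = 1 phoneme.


Parsing 'eoph' greedily, digraphs first:
  'e' -> vowel phoneme (phonemes so far: 1)
  'o' -> vowel phoneme (phonemes so far: 2)
  'ph' -> digraph (1 consonant phoneme) (phonemes so far: 3)
Total phonemes: 3

3


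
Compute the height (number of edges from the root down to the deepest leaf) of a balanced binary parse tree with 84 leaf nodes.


In a balanced binary tree with n leaves the deepest leaf is ceil(log2(n)) edges below the root.
log2(84) = 6.3923
ceil(6.3923) = 7
height (edges) = 7

7


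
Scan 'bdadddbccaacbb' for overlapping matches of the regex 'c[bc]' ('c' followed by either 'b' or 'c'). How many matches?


Pattern: c[bc] means 'c' followed by either 'b' or 'c'.
Scanning 'bdadddbccaacbb' position-by-position:
  Pos 0: window 'bd' -> no
  Pos 1: window 'da' -> no
  Pos 2: window 'ad' -> no
  Pos 3: window 'dd' -> no
  Pos 4: window 'dd' -> no
  Pos 5: window 'db' -> no
  Pos 6: window 'bc' -> no
  Pos 7: window 'cc' -> MATCH
  Pos 8: window 'ca' -> no
  Pos 9: window 'aa' -> no
  Pos 10: window 'ac' -> no
  Pos 11: window 'cb' -> MATCH
  Pos 12: window 'bb' -> no
  Pos 13: window 'b' -> no
Total matches: 2

2


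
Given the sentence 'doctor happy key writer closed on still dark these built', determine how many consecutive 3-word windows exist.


Word trigrams from [10] words:
  Trigram 1: (doctor happy key)
  Trigram 2: (happy key writer)
  Trigram 3: (key writer closed)
  Trigram 4: (writer closed on)
  Trigram 5: (closed on still)
  Trigram 6: (on still dark)
  Trigram 7: (still dark these)
  Trigram 8: (dark these built)
Total word trigrams: 10 - 2 = 8

8


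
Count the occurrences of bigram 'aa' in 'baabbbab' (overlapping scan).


Scanning 'baabbbab' for bigram 'aa':
  Position 0: 'ba' -> no
  Position 1: 'aa' -> MATCH
  Position 2: 'ab' -> no
  Position 3: 'bb' -> no
  Position 4: 'bb' -> no
  Position 5: 'ba' -> no
  Position 6: 'ab' -> no
Total matches: 1

1
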